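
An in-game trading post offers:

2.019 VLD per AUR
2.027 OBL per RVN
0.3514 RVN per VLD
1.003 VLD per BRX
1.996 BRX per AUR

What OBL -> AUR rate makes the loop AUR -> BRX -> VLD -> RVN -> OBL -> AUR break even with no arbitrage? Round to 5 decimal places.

0.70127

Known legs of the cycle: 1.996 × 1.003 × 0.3514 × 2.027 = 1.4259916281464
For no arbitrage the full-cycle product must be 1, so the missing rate is 1 / 1.4259916281464 ≈ 0.7012664.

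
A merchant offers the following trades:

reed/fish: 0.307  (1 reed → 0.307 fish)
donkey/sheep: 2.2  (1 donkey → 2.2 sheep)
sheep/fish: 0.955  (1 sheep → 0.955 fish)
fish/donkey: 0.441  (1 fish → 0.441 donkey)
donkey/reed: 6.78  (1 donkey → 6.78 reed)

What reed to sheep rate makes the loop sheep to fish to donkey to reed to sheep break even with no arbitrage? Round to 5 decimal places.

Known legs of the cycle: 0.955 × 0.441 × 6.78 = 2.8554309
For no arbitrage the full-cycle product must be 1, so the missing rate is 1 / 2.8554309 ≈ 0.3502098.

0.35021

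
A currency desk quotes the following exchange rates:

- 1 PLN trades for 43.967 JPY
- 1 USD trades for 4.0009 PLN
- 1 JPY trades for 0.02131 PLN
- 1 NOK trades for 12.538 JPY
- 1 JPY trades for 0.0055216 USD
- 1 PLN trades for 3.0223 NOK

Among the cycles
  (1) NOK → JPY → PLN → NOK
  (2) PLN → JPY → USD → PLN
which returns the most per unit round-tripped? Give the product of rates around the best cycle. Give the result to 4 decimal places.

0.9713

(1) 12.538 × 0.02131 × 3.0223 = 0.80751
(2) 43.967 × 0.0055216 × 4.0009 = 0.97129
Highest is cycle (2) at 0.9713 (≤1, no arbitrage).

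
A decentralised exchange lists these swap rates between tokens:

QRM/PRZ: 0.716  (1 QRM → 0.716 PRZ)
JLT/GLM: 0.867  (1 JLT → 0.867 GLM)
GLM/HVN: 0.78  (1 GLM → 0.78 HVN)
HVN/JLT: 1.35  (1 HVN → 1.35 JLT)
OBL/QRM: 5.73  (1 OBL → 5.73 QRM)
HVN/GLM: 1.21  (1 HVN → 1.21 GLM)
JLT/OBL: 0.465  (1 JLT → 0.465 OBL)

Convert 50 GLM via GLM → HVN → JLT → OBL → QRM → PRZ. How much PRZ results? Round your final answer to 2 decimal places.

100.44

50 GLM × 0.78 = 39 HVN
39 HVN × 1.35 = 52.65 JLT
52.65 JLT × 0.465 = 24.48225 OBL
24.48225 OBL × 5.73 = 140.2832925 QRM
140.2832925 QRM × 0.716 = 100.44283743 PRZ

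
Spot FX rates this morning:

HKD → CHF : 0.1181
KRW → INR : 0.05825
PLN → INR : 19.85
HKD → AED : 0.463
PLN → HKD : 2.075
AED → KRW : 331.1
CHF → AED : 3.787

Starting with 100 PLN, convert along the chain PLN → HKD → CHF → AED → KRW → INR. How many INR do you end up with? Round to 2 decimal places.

100 PLN × 2.075 = 207.5 HKD
207.5 HKD × 0.1181 = 24.50575 CHF
24.50575 CHF × 3.787 = 92.80327525 AED
92.80327525 AED × 331.1 = 30727.164435275 KRW
30727.164435275 KRW × 0.05825 = 1789.85732835476875 INR

1789.86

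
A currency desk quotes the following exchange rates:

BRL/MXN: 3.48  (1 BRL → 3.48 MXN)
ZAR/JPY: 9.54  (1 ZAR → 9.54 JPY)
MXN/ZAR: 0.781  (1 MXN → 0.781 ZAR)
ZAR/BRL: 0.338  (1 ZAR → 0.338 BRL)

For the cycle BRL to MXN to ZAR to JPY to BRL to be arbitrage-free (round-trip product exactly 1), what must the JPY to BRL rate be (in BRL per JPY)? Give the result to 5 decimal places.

Known legs of the cycle: 3.48 × 0.781 × 9.54 = 25.9285752
For no arbitrage the full-cycle product must be 1, so the missing rate is 1 / 25.9285752 ≈ 0.0385675.

0.03857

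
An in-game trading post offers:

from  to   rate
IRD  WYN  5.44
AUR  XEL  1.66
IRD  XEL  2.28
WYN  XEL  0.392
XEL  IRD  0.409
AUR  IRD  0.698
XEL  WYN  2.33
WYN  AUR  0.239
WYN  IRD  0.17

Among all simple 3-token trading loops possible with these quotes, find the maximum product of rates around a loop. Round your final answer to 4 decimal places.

WYN→AUR→XEL→WYN: 0.239 × 1.66 × 2.33 = 0.92440
WYN→AUR→IRD→WYN: 0.239 × 0.698 × 5.44 = 0.90751
WYN→IRD→XEL→WYN: 0.17 × 2.28 × 2.33 = 0.90311
WYN→XEL→IRD→WYN: 0.392 × 0.409 × 5.44 = 0.87218
Maximum is WYN→AUR→XEL→WYN at 0.9244; no arbitrage — every cycle loses value.

0.9244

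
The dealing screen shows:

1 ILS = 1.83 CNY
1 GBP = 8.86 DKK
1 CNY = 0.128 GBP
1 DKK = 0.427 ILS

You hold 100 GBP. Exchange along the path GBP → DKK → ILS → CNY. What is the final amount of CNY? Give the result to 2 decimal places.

692.33

100 GBP × 8.86 = 886 DKK
886 DKK × 0.427 = 378.322 ILS
378.322 ILS × 1.83 = 692.32926 CNY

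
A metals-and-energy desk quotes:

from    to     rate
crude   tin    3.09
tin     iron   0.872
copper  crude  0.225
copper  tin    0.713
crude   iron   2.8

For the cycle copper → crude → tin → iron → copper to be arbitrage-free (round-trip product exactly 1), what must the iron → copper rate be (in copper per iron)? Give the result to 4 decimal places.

1.6495

Known legs of the cycle: 0.225 × 3.09 × 0.872 = 0.606258
For no arbitrage the full-cycle product must be 1, so the missing rate is 1 / 0.606258 ≈ 1.649463.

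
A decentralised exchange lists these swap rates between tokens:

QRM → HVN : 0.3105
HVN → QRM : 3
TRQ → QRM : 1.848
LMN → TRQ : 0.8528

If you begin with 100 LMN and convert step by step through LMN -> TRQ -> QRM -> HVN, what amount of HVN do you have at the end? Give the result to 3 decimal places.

48.934

100 LMN × 0.8528 = 85.28 TRQ
85.28 TRQ × 1.848 = 157.59744 QRM
157.59744 QRM × 0.3105 = 48.93400512 HVN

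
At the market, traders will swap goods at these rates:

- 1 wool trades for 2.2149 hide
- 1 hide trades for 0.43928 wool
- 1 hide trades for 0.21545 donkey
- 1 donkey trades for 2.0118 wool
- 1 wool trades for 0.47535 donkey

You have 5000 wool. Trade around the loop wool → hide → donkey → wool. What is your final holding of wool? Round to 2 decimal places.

5000 wool × 2.2149 = 11074.5 hide
11074.5 hide × 0.21545 = 2386.001025 donkey
2386.001025 donkey × 2.0118 = 4800.156862095 wool

4800.16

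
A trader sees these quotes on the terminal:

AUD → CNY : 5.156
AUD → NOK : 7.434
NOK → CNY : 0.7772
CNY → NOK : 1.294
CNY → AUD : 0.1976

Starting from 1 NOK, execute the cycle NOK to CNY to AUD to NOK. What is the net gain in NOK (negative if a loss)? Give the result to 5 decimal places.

1 NOK × 0.7772 = 0.7772 CNY
0.7772 CNY × 0.1976 = 0.15357472 AUD
0.15357472 AUD × 7.434 = 1.14167446848 NOK
Net change: 1.14167446848 − 1 = 0.14167446848 NOK

0.14167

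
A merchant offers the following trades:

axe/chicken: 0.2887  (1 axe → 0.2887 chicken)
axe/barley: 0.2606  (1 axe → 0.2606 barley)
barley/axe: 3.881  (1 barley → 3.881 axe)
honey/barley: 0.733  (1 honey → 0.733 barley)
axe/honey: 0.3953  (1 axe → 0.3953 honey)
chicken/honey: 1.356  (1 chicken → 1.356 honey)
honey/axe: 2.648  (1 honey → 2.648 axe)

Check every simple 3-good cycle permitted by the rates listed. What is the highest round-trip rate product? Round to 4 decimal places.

1.1245

axe→honey→barley→axe: 0.3953 × 0.733 × 3.881 = 1.12454
axe→chicken→honey→axe: 0.2887 × 1.356 × 2.648 = 1.03663
Maximum is axe→honey→barley→axe at 1.1245; arbitrage exists.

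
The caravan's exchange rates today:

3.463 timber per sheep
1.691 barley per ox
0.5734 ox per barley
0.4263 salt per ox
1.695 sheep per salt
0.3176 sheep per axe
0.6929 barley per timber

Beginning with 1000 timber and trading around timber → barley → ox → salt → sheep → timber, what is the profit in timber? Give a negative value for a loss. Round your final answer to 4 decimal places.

1000 timber × 0.6929 = 692.9 barley
692.9 barley × 0.5734 = 397.30886 ox
397.30886 ox × 0.4263 = 169.372767018 salt
169.372767018 salt × 1.695 = 287.08684009551 sheep
287.08684009551 sheep × 3.463 = 994.18172725075113 timber
Net change: 994.18172725075113 − 1000 = -5.81827274924887 timber

-5.8183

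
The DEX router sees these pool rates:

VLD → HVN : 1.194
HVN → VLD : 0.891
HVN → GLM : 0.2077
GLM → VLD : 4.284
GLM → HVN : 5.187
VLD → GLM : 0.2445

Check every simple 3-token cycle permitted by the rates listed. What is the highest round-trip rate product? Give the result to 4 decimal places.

GLM→HVN→VLD→GLM: 5.187 × 0.891 × 0.2445 = 1.12999
GLM→VLD→HVN→GLM: 4.284 × 1.194 × 0.2077 = 1.06241
Maximum is GLM→HVN→VLD→GLM at 1.1300; arbitrage exists.

1.1300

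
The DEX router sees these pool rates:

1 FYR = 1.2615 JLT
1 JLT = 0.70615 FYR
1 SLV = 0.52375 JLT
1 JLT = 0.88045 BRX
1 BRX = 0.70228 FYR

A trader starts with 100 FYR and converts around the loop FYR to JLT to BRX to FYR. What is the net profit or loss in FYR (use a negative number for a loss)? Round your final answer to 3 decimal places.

-21.999

100 FYR × 1.2615 = 126.15 JLT
126.15 JLT × 0.88045 = 111.0687675 BRX
111.0687675 BRX × 0.70228 = 78.0013740399 FYR
Net change: 78.0013740399 − 100 = -21.9986259601 FYR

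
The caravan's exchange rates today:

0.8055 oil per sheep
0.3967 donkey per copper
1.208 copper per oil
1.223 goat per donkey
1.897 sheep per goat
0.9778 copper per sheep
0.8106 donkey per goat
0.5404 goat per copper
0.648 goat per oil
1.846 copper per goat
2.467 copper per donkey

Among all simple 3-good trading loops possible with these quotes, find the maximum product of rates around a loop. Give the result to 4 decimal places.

copper→goat→donkey→copper: 0.5404 × 0.8106 × 2.467 = 1.08067
copper→goat→sheep→copper: 0.5404 × 1.897 × 0.9778 = 1.00238
oil→goat→sheep→oil: 0.648 × 1.897 × 0.8055 = 0.99017
copper→donkey→goat→copper: 0.3967 × 1.223 × 1.846 = 0.89561
Maximum is copper→goat→donkey→copper at 1.0807; arbitrage exists.

1.0807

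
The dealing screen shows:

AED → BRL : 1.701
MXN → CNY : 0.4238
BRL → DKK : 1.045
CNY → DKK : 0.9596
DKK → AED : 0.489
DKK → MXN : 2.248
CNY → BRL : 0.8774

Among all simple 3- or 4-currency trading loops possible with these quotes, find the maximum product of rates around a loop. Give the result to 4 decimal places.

MXN→CNY→DKK→MXN: 0.4238 × 0.9596 × 2.248 = 0.91421
MXN→CNY→BRL→DKK→MXN: 0.4238 × 0.8774 × 1.045 × 2.248 = 0.87352
AED→BRL→DKK→AED: 1.701 × 1.045 × 0.489 = 0.86922
Maximum is MXN→CNY→DKK→MXN at 0.9142; no arbitrage — every cycle loses value.

0.9142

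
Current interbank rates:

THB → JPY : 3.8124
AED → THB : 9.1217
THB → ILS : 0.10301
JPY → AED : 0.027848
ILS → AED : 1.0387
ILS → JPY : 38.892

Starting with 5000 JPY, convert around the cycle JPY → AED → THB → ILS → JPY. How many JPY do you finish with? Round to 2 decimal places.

5000 JPY × 0.027848 = 139.24 AED
139.24 AED × 9.1217 = 1270.105508 THB
1270.105508 THB × 0.10301 = 130.83356837908 ILS
130.83356837908 ILS × 38.892 = 5088.37914139917936 JPY

5088.38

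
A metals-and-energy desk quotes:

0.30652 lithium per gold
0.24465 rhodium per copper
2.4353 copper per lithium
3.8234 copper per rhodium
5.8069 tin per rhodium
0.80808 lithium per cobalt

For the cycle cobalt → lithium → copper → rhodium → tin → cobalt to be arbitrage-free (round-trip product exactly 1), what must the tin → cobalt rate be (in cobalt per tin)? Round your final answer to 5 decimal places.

Known legs of the cycle: 0.80808 × 2.4353 × 0.24465 × 5.8069 = 2.79573751488635604
For no arbitrage the full-cycle product must be 1, so the missing rate is 1 / 2.79573751488635604 ≈ 0.3576874.

0.35769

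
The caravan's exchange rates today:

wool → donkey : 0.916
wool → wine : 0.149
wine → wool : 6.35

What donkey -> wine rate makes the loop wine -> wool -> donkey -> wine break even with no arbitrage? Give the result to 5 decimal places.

0.17192

Known legs of the cycle: 6.35 × 0.916 = 5.8166
For no arbitrage the full-cycle product must be 1, so the missing rate is 1 / 5.8166 ≈ 0.1719217.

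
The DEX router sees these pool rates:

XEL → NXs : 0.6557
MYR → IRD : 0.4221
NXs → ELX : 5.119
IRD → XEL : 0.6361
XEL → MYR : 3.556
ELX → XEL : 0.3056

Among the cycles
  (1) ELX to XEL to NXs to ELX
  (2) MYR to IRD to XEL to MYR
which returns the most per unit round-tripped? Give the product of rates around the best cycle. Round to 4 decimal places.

1.0258

(1) 0.3056 × 0.6557 × 5.119 = 1.02576
(2) 0.4221 × 0.6361 × 3.556 = 0.95478
Highest is cycle (1) at 1.0258 (>1, arbitrage).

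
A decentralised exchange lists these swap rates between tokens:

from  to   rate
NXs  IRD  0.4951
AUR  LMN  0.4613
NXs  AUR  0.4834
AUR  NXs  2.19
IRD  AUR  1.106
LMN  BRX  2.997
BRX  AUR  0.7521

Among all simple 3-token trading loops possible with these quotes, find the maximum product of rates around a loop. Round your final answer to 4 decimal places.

1.1992

NXs→IRD→AUR→NXs: 0.4951 × 1.106 × 2.19 = 1.19920
LMN→BRX→AUR→LMN: 2.997 × 0.7521 × 0.4613 = 1.03979
Maximum is NXs→IRD→AUR→NXs at 1.1992; arbitrage exists.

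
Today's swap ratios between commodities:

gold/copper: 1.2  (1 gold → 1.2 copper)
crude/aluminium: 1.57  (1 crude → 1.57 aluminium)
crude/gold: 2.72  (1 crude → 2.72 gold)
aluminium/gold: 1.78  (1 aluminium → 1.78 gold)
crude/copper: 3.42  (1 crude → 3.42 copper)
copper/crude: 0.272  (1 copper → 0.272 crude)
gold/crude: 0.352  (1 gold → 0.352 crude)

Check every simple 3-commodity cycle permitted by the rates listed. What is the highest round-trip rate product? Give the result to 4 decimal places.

0.9837

crude→aluminium→gold→crude: 1.57 × 1.78 × 0.352 = 0.98370
crude→gold→copper→crude: 2.72 × 1.2 × 0.272 = 0.88781
Maximum is crude→aluminium→gold→crude at 0.9837; no arbitrage — every cycle loses value.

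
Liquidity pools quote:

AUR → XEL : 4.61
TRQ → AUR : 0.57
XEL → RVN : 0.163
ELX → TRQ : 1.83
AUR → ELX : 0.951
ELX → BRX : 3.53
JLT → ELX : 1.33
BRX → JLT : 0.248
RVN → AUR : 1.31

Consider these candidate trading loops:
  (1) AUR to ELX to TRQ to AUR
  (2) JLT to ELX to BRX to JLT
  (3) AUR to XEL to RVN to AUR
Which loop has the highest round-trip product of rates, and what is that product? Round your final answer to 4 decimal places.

(1) 0.951 × 1.83 × 0.57 = 0.99199
(2) 1.33 × 3.53 × 0.248 = 1.16434
(3) 4.61 × 0.163 × 1.31 = 0.98437
Highest is cycle (2) at 1.1643 (>1, arbitrage).

1.1643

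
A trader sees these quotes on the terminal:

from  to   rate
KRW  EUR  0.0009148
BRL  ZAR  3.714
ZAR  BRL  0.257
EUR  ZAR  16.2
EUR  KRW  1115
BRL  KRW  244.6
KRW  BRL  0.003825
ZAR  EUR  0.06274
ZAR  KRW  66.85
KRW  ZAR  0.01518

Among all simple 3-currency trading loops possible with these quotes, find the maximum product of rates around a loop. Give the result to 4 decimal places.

ZAR→EUR→KRW→ZAR: 0.06274 × 1115 × 0.01518 = 1.06192
ZAR→KRW→EUR→ZAR: 66.85 × 0.0009148 × 16.2 = 0.99070
ZAR→BRL→KRW→ZAR: 0.257 × 244.6 × 0.01518 = 0.95425
ZAR→KRW→BRL→ZAR: 66.85 × 0.003825 × 3.714 = 0.94967
Maximum is ZAR→EUR→KRW→ZAR at 1.0619; arbitrage exists.

1.0619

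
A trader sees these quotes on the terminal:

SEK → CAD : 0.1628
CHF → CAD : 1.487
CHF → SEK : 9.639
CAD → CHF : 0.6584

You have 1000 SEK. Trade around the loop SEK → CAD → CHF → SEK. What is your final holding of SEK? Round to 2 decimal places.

1000 SEK × 0.1628 = 162.8 CAD
162.8 CAD × 0.6584 = 107.18752 CHF
107.18752 CHF × 9.639 = 1033.18050528 SEK

1033.18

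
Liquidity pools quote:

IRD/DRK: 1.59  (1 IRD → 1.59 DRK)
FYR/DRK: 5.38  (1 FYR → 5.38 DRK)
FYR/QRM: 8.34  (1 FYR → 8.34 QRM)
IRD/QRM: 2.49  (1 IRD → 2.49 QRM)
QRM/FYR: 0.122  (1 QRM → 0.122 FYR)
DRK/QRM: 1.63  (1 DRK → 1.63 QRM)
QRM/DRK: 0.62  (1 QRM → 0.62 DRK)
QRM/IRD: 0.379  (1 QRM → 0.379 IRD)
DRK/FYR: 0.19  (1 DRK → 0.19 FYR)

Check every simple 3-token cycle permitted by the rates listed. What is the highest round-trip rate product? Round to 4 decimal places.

1.0699

QRM→FYR→DRK→QRM: 0.122 × 5.38 × 1.63 = 1.06987
QRM→DRK→FYR→QRM: 0.62 × 0.19 × 8.34 = 0.98245
QRM→IRD→DRK→QRM: 0.379 × 1.59 × 1.63 = 0.98225
Maximum is QRM→FYR→DRK→QRM at 1.0699; arbitrage exists.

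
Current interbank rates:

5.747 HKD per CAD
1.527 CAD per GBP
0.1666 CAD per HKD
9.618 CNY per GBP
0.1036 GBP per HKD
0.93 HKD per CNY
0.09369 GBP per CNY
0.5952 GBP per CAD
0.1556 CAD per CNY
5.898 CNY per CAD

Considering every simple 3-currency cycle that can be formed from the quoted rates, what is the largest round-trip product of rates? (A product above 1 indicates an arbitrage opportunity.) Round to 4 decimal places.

0.9267

GBP→CNY→HKD→GBP: 9.618 × 0.93 × 0.1036 = 0.92668
HKD→CAD→CNY→HKD: 0.1666 × 5.898 × 0.93 = 0.91382
GBP→CAD→HKD→GBP: 1.527 × 5.747 × 0.1036 = 0.90916
GBP→CNY→CAD→GBP: 9.618 × 0.1556 × 0.5952 = 0.89075
GBP→CAD→CNY→GBP: 1.527 × 5.898 × 0.09369 = 0.84380
Maximum is GBP→CNY→HKD→GBP at 0.9267; no arbitrage — every cycle loses value.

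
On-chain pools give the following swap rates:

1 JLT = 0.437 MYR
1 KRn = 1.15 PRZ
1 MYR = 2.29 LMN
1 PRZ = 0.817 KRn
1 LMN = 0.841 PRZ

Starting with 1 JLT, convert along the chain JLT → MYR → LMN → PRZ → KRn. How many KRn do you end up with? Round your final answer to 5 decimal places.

0.68760

1 JLT × 0.437 = 0.437 MYR
0.437 MYR × 2.29 = 1.00073 LMN
1.00073 LMN × 0.841 = 0.84161393 PRZ
0.84161393 PRZ × 0.817 = 0.68759858081 KRn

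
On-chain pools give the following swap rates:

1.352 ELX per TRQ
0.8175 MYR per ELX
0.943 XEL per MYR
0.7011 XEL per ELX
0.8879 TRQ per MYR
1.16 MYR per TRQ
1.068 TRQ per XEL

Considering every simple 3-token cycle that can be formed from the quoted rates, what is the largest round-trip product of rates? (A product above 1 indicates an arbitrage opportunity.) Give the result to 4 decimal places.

1.1683

TRQ→MYR→XEL→TRQ: 1.16 × 0.943 × 1.068 = 1.16826
TRQ→ELX→XEL→TRQ: 1.352 × 0.7011 × 1.068 = 1.01234
TRQ→ELX→MYR→TRQ: 1.352 × 0.8175 × 0.8879 = 0.98136
Maximum is TRQ→MYR→XEL→TRQ at 1.1683; arbitrage exists.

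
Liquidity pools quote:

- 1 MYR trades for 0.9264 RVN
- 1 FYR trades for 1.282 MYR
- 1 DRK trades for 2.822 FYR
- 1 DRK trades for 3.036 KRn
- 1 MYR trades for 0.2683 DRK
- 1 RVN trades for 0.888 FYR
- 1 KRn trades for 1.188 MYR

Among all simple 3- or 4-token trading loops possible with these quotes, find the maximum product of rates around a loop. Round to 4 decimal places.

1.0546

MYR→RVN→FYR→MYR: 0.9264 × 0.888 × 1.282 = 1.05463
MYR→DRK→FYR→MYR: 0.2683 × 2.822 × 1.282 = 0.97066
MYR→DRK→KRn→MYR: 0.2683 × 3.036 × 1.188 = 0.96770
Maximum is MYR→RVN→FYR→MYR at 1.0546; arbitrage exists.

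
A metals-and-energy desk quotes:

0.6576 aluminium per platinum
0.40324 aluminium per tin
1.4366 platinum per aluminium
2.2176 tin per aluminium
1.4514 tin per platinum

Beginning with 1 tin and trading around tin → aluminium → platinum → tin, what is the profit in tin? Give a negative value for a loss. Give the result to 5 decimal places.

1 tin × 0.40324 = 0.40324 aluminium
0.40324 aluminium × 1.4366 = 0.579294584 platinum
0.579294584 platinum × 1.4514 = 0.8407881592176 tin
Net change: 0.8407881592176 − 1 = -0.1592118407824 tin

-0.15921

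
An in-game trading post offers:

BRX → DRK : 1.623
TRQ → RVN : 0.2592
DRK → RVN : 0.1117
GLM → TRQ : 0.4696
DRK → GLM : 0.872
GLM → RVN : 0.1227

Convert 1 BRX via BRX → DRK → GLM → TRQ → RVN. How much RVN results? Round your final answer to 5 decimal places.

0.17227

1 BRX × 1.623 = 1.623 DRK
1.623 DRK × 0.872 = 1.415256 GLM
1.415256 GLM × 0.4696 = 0.6646042176 TRQ
0.6646042176 TRQ × 0.2592 = 0.17226541320192 RVN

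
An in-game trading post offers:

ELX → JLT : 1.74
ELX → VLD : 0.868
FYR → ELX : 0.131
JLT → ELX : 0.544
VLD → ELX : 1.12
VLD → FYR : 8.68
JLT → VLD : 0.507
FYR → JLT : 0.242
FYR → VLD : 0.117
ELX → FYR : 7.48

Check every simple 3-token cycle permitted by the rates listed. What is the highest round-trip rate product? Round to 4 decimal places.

1.0650

JLT→VLD→FYR→JLT: 0.507 × 8.68 × 0.242 = 1.06498
JLT→VLD→ELX→JLT: 0.507 × 1.12 × 1.74 = 0.98804
VLD→FYR→ELX→VLD: 8.68 × 0.131 × 0.868 = 0.98699
JLT→ELX→FYR→JLT: 0.544 × 7.48 × 0.242 = 0.98473
VLD→ELX→FYR→VLD: 1.12 × 7.48 × 0.117 = 0.98018
Maximum is JLT→VLD→FYR→JLT at 1.0650; arbitrage exists.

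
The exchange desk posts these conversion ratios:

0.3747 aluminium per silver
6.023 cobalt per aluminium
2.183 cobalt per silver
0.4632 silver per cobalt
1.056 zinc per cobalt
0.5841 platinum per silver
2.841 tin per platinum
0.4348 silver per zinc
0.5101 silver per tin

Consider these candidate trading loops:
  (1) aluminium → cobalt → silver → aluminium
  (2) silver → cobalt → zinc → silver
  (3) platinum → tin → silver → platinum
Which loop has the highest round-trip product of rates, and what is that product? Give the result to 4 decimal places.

1.0454

(1) 6.023 × 0.4632 × 0.3747 = 1.04536
(2) 2.183 × 1.056 × 0.4348 = 1.00232
(3) 2.841 × 0.5101 × 0.5841 = 0.84647
Highest is cycle (1) at 1.0454 (>1, arbitrage).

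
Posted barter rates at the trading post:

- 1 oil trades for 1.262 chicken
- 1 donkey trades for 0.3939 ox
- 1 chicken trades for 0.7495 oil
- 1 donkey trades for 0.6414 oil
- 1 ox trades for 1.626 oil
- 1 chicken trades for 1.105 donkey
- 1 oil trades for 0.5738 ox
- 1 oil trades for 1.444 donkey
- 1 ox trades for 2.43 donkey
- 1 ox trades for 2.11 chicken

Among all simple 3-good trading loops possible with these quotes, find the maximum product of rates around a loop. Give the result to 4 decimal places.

0.9249

ox→oil→donkey→ox: 1.626 × 1.444 × 0.3939 = 0.92486
ox→chicken→donkey→ox: 2.11 × 1.105 × 0.3939 = 0.91840
ox→chicken→oil→ox: 2.11 × 0.7495 × 0.5738 = 0.90743
donkey→oil→chicken→donkey: 0.6414 × 1.262 × 1.105 = 0.89444
ox→donkey→oil→ox: 2.43 × 0.6414 × 0.5738 = 0.89433
Maximum is ox→oil→donkey→ox at 0.9249; no arbitrage — every cycle loses value.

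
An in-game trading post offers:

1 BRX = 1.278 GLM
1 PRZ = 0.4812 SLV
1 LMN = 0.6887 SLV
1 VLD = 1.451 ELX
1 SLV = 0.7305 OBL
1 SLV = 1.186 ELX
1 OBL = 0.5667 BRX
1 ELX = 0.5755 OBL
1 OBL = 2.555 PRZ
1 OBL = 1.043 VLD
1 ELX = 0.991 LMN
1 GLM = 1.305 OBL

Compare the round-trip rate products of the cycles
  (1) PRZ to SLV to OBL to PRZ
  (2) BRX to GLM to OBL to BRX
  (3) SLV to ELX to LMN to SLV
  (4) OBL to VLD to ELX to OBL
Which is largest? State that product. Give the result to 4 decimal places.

(1) 0.4812 × 0.7305 × 2.555 = 0.89812
(2) 1.278 × 1.305 × 0.5667 = 0.94514
(3) 1.186 × 0.991 × 0.6887 = 0.80945
(4) 1.043 × 1.451 × 0.5755 = 0.87096
Highest is cycle (2) at 0.9451 (≤1, no arbitrage).

0.9451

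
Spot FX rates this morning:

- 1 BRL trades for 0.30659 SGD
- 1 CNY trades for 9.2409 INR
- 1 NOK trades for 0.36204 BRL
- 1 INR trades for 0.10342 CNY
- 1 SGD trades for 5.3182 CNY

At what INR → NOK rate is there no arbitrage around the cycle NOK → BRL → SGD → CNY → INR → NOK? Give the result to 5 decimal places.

Known legs of the cycle: 0.36204 × 0.30659 × 5.3182 × 9.2409 = 5.454983960000374968
For no arbitrage the full-cycle product must be 1, so the missing rate is 1 / 5.454983960000374968 ≈ 0.1833186.

0.18332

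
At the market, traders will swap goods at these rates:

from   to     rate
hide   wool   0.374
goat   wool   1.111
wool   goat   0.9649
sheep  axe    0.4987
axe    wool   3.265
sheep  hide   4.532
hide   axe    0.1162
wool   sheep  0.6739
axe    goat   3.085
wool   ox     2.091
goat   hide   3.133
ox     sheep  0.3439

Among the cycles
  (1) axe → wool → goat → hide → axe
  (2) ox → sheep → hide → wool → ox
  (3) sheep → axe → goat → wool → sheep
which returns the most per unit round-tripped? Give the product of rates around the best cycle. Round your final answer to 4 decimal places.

(1) 3.265 × 0.9649 × 3.133 × 0.1162 = 1.14692
(2) 0.3439 × 4.532 × 0.374 × 2.091 = 1.21884
(3) 0.4987 × 3.085 × 1.111 × 0.6739 = 1.15187
Highest is cycle (2) at 1.2188 (>1, arbitrage).

1.2188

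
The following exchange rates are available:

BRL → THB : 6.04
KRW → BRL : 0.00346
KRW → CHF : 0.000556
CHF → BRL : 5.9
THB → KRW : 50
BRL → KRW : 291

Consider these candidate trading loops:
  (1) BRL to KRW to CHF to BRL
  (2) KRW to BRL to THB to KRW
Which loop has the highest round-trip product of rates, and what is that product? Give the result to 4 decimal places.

1.0449

(1) 291 × 0.000556 × 5.9 = 0.95460
(2) 0.00346 × 6.04 × 50 = 1.04492
Highest is cycle (2) at 1.0449 (>1, arbitrage).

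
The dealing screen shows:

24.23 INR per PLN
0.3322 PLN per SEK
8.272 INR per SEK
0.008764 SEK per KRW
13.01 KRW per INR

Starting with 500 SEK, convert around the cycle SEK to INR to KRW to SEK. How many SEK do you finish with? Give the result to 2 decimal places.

471.59

500 SEK × 8.272 = 4136 INR
4136 INR × 13.01 = 53809.36 KRW
53809.36 KRW × 0.008764 = 471.58523104 SEK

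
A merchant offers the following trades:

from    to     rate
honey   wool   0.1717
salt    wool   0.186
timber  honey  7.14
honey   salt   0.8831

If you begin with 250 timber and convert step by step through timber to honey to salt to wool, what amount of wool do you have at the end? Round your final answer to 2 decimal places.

293.20

250 timber × 7.14 = 1785 honey
1785 honey × 0.8831 = 1576.3335 salt
1576.3335 salt × 0.186 = 293.198031 wool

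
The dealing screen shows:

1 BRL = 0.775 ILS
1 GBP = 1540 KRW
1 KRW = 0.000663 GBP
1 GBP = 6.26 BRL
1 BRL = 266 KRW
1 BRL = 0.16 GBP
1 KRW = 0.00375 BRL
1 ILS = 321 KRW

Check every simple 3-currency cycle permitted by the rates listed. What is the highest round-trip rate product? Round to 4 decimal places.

1.1040

KRW→GBP→BRL→KRW: 0.000663 × 6.26 × 266 = 1.10400
KRW→BRL→ILS→KRW: 0.00375 × 0.775 × 321 = 0.93291
KRW→BRL→GBP→KRW: 0.00375 × 0.16 × 1540 = 0.92400
Maximum is KRW→GBP→BRL→KRW at 1.1040; arbitrage exists.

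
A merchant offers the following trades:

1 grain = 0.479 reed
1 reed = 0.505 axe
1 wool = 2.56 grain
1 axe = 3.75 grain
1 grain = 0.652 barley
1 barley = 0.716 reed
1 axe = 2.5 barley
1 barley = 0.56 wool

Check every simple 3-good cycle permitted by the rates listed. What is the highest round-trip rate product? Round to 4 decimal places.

wool→grain→barley→wool: 2.56 × 0.652 × 0.56 = 0.93471
axe→grain→reed→axe: 3.75 × 0.479 × 0.505 = 0.90711
axe→barley→reed→axe: 2.5 × 0.716 × 0.505 = 0.90395
Maximum is wool→grain→barley→wool at 0.9347; no arbitrage — every cycle loses value.

0.9347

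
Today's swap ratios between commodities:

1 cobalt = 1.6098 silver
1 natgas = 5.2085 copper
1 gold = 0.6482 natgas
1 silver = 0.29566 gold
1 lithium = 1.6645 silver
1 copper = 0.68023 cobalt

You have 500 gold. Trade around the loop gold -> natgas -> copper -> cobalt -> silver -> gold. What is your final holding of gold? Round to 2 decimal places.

546.53

500 gold × 0.6482 = 324.1 natgas
324.1 natgas × 5.2085 = 1688.07485 copper
1688.07485 copper × 0.68023 = 1148.2791552155 cobalt
1148.2791552155 cobalt × 1.6098 = 1848.4997840659119 silver
1848.4997840659119 silver × 0.29566 = 546.527446156927512354 gold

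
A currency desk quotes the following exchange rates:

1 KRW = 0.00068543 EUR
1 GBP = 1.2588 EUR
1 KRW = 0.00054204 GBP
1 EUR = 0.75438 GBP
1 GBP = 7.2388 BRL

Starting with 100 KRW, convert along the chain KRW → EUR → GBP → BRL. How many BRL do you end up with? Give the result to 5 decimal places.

100 KRW × 0.00068543 = 0.068543 EUR
0.068543 EUR × 0.75438 = 0.05170746834 GBP
0.05170746834 GBP × 7.2388 = 0.374300021819592 BRL

0.37430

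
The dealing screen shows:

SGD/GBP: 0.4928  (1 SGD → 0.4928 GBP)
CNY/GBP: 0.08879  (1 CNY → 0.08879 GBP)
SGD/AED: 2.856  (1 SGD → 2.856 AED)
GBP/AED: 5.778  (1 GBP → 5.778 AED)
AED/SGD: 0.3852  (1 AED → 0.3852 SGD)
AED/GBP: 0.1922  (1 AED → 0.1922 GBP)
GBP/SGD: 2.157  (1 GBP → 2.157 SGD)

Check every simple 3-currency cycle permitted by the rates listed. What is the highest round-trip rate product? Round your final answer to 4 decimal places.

1.1840

SGD→AED→GBP→SGD: 2.856 × 0.1922 × 2.157 = 1.18403
SGD→GBP→AED→SGD: 0.4928 × 5.778 × 0.3852 = 1.09682
Maximum is SGD→AED→GBP→SGD at 1.1840; arbitrage exists.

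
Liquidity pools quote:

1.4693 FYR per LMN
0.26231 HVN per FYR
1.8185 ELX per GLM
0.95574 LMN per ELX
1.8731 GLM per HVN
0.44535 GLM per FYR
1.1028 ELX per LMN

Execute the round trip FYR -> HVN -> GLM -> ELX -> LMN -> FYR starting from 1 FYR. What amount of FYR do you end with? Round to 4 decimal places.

1.2547

1 FYR × 0.26231 = 0.26231 HVN
0.26231 HVN × 1.8731 = 0.491332861 GLM
0.491332861 GLM × 1.8185 = 0.8934888077285 ELX
0.8934888077285 ELX × 0.95574 = 0.85394299309843659 LMN
0.85394299309843659 LMN × 1.4693 = 1.254698439759532881687 FYR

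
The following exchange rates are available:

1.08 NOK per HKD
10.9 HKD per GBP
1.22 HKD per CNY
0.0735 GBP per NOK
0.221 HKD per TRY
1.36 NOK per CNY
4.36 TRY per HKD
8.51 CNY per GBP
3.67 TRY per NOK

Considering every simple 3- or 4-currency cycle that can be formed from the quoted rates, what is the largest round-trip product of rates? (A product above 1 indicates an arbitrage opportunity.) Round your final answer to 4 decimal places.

0.8760

NOK→TRY→HKD→NOK: 3.67 × 0.221 × 1.08 = 0.87596
NOK→GBP→HKD→NOK: 0.0735 × 10.9 × 1.08 = 0.86524
CNY→NOK→GBP→CNY: 1.36 × 0.0735 × 8.51 = 0.85066
CNY→HKD→NOK→GBP→CNY: 1.22 × 1.08 × 0.0735 × 8.51 = 0.82414
Maximum is NOK→TRY→HKD→NOK at 0.8760; no arbitrage — every cycle loses value.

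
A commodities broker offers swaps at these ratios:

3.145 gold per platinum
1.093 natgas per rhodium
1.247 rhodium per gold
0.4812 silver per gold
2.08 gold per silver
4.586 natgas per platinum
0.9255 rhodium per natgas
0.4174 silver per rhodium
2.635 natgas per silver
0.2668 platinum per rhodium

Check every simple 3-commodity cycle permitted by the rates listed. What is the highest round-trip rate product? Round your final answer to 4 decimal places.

1.1324

natgas→rhodium→platinum→natgas: 0.9255 × 0.2668 × 4.586 = 1.13239
gold→rhodium→silver→gold: 1.247 × 0.4174 × 2.08 = 1.08264
gold→rhodium→platinum→gold: 1.247 × 0.2668 × 3.145 = 1.04634
silver→natgas→rhodium→silver: 2.635 × 0.9255 × 0.4174 = 1.01791
Maximum is natgas→rhodium→platinum→natgas at 1.1324; arbitrage exists.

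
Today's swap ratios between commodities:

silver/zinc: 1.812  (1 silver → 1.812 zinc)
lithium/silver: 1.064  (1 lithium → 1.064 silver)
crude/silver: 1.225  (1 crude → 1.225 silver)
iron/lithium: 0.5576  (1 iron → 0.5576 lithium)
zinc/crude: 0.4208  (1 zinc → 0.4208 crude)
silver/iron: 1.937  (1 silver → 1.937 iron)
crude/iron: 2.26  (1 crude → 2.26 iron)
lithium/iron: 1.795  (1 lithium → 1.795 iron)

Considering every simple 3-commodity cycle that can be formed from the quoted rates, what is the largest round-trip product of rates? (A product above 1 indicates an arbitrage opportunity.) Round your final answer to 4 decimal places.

iron→lithium→silver→iron: 0.5576 × 1.064 × 1.937 = 1.14920
zinc→crude→silver→zinc: 0.4208 × 1.225 × 1.812 = 0.93405
Maximum is iron→lithium→silver→iron at 1.1492; arbitrage exists.

1.1492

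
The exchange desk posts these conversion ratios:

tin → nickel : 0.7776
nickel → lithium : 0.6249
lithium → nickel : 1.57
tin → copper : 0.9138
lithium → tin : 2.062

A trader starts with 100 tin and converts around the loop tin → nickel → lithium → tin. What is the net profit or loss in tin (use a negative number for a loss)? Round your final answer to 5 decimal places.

0.19717

100 tin × 0.7776 = 77.76 nickel
77.76 nickel × 0.6249 = 48.592224 lithium
48.592224 lithium × 2.062 = 100.197165888 tin
Net change: 100.197165888 − 100 = 0.197165888 tin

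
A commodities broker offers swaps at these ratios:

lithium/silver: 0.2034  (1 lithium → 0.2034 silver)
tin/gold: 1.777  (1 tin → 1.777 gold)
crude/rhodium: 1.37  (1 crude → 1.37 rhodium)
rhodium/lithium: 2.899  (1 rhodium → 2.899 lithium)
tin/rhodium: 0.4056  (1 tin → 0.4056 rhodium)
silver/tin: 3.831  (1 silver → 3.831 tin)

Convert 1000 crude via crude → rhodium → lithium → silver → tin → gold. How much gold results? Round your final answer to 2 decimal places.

1000 crude × 1.37 = 1370 rhodium
1370 rhodium × 2.899 = 3971.63 lithium
3971.63 lithium × 0.2034 = 807.829542 silver
807.829542 silver × 3.831 = 3094.794975402 tin
3094.794975402 tin × 1.777 = 5499.450671289354 gold

5499.45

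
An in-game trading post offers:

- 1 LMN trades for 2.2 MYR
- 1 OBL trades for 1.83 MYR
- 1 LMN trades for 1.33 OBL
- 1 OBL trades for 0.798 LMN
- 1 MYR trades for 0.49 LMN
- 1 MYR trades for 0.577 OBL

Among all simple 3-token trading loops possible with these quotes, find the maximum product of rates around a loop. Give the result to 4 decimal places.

1.1926

MYR→LMN→OBL→MYR: 0.49 × 1.33 × 1.83 = 1.19261
MYR→OBL→LMN→MYR: 0.577 × 0.798 × 2.2 = 1.01298
Maximum is MYR→LMN→OBL→MYR at 1.1926; arbitrage exists.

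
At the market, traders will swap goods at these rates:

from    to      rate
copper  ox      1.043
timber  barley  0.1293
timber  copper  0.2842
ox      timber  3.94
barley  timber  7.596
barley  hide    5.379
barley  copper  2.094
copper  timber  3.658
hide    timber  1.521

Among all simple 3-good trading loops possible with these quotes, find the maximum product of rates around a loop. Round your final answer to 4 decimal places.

ox→timber→copper→ox: 3.94 × 0.2842 × 1.043 = 1.16790
hide→timber→barley→hide: 1.521 × 0.1293 × 5.379 = 1.05786
copper→timber→barley→copper: 3.658 × 0.1293 × 2.094 = 0.99042
Maximum is ox→timber→copper→ox at 1.1679; arbitrage exists.

1.1679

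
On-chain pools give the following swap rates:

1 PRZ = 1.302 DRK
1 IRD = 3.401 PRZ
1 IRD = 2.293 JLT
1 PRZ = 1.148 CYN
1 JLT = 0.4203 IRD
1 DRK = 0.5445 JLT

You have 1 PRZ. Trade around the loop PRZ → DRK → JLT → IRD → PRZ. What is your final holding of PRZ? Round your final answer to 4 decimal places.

1.0134

1 PRZ × 1.302 = 1.302 DRK
1.302 DRK × 0.5445 = 0.708939 JLT
0.708939 JLT × 0.4203 = 0.2979670617 IRD
0.2979670617 IRD × 3.401 = 1.0133859768417 PRZ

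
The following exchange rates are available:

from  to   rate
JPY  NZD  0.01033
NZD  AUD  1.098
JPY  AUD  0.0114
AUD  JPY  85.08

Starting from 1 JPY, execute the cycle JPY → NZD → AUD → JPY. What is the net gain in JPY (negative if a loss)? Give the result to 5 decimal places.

-0.03499

1 JPY × 0.01033 = 0.01033 NZD
0.01033 NZD × 1.098 = 0.01134234 AUD
0.01134234 AUD × 85.08 = 0.9650062872 JPY
Net change: 0.9650062872 − 1 = -0.0349937128 JPY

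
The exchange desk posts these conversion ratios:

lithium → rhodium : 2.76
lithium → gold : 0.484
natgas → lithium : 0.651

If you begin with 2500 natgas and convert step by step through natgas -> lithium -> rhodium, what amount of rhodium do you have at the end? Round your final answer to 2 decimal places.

2500 natgas × 0.651 = 1627.5 lithium
1627.5 lithium × 2.76 = 4491.9 rhodium

4491.90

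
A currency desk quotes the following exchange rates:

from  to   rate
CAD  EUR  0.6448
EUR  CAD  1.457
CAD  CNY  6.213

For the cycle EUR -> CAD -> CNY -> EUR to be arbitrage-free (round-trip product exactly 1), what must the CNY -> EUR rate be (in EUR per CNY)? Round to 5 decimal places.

Known legs of the cycle: 1.457 × 6.213 = 9.052341
For no arbitrage the full-cycle product must be 1, so the missing rate is 1 / 9.052341 ≈ 0.1104687.

0.11047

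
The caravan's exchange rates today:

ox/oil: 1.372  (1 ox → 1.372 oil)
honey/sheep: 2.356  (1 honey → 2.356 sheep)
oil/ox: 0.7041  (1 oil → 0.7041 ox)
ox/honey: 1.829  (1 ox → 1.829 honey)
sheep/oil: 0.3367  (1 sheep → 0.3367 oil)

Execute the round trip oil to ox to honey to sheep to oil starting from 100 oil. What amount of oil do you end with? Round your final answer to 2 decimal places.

100 oil × 0.7041 = 70.41 ox
70.41 ox × 1.829 = 128.77989 honey
128.77989 honey × 2.356 = 303.40542084 sheep
303.40542084 sheep × 0.3367 = 102.156605196828 oil

102.16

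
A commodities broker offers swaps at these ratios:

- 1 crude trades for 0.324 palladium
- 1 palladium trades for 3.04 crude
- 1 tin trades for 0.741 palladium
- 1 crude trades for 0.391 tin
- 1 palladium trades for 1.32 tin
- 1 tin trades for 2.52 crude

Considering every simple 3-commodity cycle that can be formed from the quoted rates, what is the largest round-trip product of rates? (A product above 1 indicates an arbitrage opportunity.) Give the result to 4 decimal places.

1.0778

crude→palladium→tin→crude: 0.324 × 1.32 × 2.52 = 1.07775
crude→tin→palladium→crude: 0.391 × 0.741 × 3.04 = 0.88078
Maximum is crude→palladium→tin→crude at 1.0778; arbitrage exists.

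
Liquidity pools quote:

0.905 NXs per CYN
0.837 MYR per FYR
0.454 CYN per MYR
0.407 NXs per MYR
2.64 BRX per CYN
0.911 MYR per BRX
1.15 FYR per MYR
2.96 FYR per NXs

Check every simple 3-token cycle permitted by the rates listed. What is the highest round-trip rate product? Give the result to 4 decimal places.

1.0919

BRX→MYR→CYN→BRX: 0.911 × 0.454 × 2.64 = 1.09189
FYR→MYR→NXs→FYR: 0.837 × 0.407 × 2.96 = 1.00835
Maximum is BRX→MYR→CYN→BRX at 1.0919; arbitrage exists.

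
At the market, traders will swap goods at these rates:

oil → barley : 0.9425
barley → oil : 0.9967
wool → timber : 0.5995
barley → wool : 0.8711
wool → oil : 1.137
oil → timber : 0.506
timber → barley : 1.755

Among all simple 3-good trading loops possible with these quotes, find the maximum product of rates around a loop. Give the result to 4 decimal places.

0.9335

barley→wool→oil→barley: 0.8711 × 1.137 × 0.9425 = 0.93349
barley→wool→timber→barley: 0.8711 × 0.5995 × 1.755 = 0.91650
barley→oil→timber→barley: 0.9967 × 0.506 × 1.755 = 0.88510
Maximum is barley→wool→oil→barley at 0.9335; no arbitrage — every cycle loses value.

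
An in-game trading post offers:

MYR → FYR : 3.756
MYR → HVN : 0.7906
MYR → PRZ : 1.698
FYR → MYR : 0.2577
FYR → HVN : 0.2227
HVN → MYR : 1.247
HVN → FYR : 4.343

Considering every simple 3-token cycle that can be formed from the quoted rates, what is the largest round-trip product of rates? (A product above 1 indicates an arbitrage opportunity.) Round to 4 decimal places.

MYR→FYR→HVN→MYR: 3.756 × 0.2227 × 1.247 = 1.04307
MYR→HVN→FYR→MYR: 0.7906 × 4.343 × 0.2577 = 0.88483
Maximum is MYR→FYR→HVN→MYR at 1.0431; arbitrage exists.

1.0431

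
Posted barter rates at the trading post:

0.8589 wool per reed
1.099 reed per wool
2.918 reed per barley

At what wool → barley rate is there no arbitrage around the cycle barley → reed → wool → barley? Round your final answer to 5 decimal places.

0.39900

Known legs of the cycle: 2.918 × 0.8589 = 2.5062702
For no arbitrage the full-cycle product must be 1, so the missing rate is 1 / 2.5062702 ≈ 0.3989993.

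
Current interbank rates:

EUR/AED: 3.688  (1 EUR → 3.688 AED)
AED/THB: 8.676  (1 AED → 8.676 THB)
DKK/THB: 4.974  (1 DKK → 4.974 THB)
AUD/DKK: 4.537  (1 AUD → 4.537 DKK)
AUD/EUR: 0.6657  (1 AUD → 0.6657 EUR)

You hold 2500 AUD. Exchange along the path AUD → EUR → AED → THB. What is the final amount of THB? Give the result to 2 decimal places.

2500 AUD × 0.6657 = 1664.25 EUR
1664.25 EUR × 3.688 = 6137.754 AED
6137.754 AED × 8.676 = 53251.153704 THB

53251.15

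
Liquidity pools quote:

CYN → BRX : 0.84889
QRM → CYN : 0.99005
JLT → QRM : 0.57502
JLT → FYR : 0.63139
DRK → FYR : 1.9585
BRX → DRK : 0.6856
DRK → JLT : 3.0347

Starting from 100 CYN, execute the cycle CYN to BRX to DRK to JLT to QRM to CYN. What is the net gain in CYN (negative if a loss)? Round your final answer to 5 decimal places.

100 CYN × 0.84889 = 84.889 BRX
84.889 BRX × 0.6856 = 58.1998984 DRK
58.1998984 DRK × 3.0347 = 176.61923167448 JLT
176.61923167448 JLT × 0.57502 = 101.5595905974594896 QRM
101.5595905974594896 QRM × 0.99005 = 100.54907267101476767848 CYN
Net change: 100.54907267101476767848 − 100 = 0.54907267101476767848 CYN

0.54907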